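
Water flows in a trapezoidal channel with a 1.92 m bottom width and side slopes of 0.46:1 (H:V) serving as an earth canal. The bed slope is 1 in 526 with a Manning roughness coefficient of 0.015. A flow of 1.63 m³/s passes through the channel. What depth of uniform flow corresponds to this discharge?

y_n = 0.512 m

Manning's equation rearranged: A R^(2/3) = nQ / (1·√S) = 0.015 × 1.63 / (√0.001901) = 0.5608.
Trying y = 0.376 m: A R^(2/3) = 0.3419 — short.
Trying y = 0.645 m: A R^(2/3) = 0.8121 — over.
Trying y = 0.512 m: A R^(2/3) = 0.5608 — ≈ 0.5608.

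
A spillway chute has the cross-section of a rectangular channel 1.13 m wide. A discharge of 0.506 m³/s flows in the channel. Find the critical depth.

y_c = 0.273 m

For a rectangular channel, critical depth y_c = (q²/g)^(1/3) where q = Q/b = 0.506/1.13 = 0.4478 m²/s.
So y_c = (0.4478²/9.81)^(1/3) = 0.273 m.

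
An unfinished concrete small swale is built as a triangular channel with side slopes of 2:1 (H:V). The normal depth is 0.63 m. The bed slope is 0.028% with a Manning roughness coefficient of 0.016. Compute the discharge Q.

For a triangular section with side slope z = 2: A = zy² = 2×0.63² = 0.7938 m²; P = 2y√(1+z²) = 2×0.63×2.236 = 2.817 m.
Hydraulic radius R = A/P = 0.7938/2.817 = 0.2817 m.
Manning's equation: Q = (1/n) A R^(2/3) S^(1/2) = (1/0.016) × 0.7938 × 0.2817^(2/3) × 0.00028^(1/2) = 0.357 m³/s.

Q = 0.357 m³/s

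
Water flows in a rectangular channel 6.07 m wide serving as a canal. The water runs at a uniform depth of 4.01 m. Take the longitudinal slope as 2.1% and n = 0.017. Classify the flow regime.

supercritical

Flow area A = b·y = 6.07 × 4.01 = 24.34 m². Wetted perimeter P = b + 2y = 6.07 + 2×4.01 = 14.09 m.
Hydraulic radius R = A/P = 24.34/14.09 = 1.728 m.
V = (1/n) R^(2/3) √S = (1/0.017) × 1.728^(2/3) × √0.021 = 12.27 m/s. Hydraulic depth D_h = A/T = 24.34/6.07 = 4.01 m.
Froude number Fr = V/√(g·D_h) = 12.27/√(9.81×4.01) = 1.96, which is greater than 1, so the flow is supercritical.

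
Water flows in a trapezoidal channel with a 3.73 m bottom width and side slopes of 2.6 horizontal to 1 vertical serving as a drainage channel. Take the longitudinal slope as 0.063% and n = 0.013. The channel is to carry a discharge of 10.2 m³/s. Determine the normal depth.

y_n = 1.04 m

Manning's equation rearranged: A R^(2/3) = nQ / (1·√S) = 0.013 × 10.2 / (√0.00063) = 5.283.
Try y = 0.723 m: A R^(2/3) = 2.632 — too small.
Try y = 1.28 m: A R^(2/3) = 7.99 — too large.
Try y = 1.04 m: A R^(2/3) = 5.288 — close enough.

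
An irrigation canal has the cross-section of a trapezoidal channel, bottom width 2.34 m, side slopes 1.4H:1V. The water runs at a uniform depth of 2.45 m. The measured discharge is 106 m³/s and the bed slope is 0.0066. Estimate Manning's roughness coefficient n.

With bottom width b = 2.34 m and side slope z = 1.4: A = (b + zy)y = (2.34 + 1.4×2.45)×2.45 = 14.14 m²; P = b + 2y√(1+z²) = 2.34 + 2×2.45×1.72 = 10.77 m.
Hydraulic radius R = A/P = 14.14/10.77 = 1.313 m.
Rearranging Manning's equation: n = (1/Q) A R^(2/3) S^(1/2) = (1/106) × 14.14 × 1.313^(2/3) × √0.0066 = 0.013.

n = 0.013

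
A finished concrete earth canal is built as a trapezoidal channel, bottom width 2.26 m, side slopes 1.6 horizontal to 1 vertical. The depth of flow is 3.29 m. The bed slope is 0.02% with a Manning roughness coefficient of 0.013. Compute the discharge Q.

With bottom width b = 2.26 m and side slope z = 1.6: A = (b + zy)y = (2.26 + 1.6×3.29)×3.29 = 24.75 m²; P = b + 2y√(1+z²) = 2.26 + 2×3.29×1.887 = 14.68 m.
Hydraulic radius R = A/P = 24.75/14.68 = 1.687 m.
Manning's equation: Q = (1/n) A R^(2/3) S^(1/2) = (1/0.013) × 24.75 × 1.687^(2/3) × 0.0002^(1/2) = 38.2 m³/s.

Q = 38.2 m³/s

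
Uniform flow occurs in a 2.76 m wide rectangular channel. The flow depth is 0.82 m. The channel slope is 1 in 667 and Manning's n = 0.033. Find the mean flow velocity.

V = 0.753 m/s

Flow area A = b·y = 2.76 × 0.82 = 2.263 m². Wetted perimeter P = b + 2y = 2.76 + 2×0.82 = 4.4 m.
Hydraulic radius R = A/P = 2.263/4.4 = 0.5144 m.
From Manning's equation, V = (1/n) R^(2/3) S^(1/2) = (1/0.033) × 0.5144^(2/3) × 0.001499^(1/2) = 0.753 m/s.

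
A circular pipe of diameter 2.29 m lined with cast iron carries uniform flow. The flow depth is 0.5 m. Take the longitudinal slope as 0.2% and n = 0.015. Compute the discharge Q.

Q = 0.885 m³/s

For a circular section of diameter D = 2.29 m at depth y = 0.5 m, the central angle is θ = 2 arccos(1 − 2y/D) = 1.945 rad. Then A = (D²/8)(θ − sin θ) = 0.6646 m² and P = Dθ/2 = 2.227 m.
Hydraulic radius R = A/P = 0.6646/2.227 = 0.2985 m.
Manning's equation: Q = (1/n) A R^(2/3) S^(1/2) = (1/0.015) × 0.6646 × 0.2985^(2/3) × 0.002^(1/2) = 0.885 m³/s.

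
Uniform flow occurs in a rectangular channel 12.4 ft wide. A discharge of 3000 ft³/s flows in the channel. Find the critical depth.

y_c = 12.2 ft

For a rectangular channel, critical depth y_c = (q²/g)^(1/3) where q = Q/b = 3000/12.4 = 241.9 ft²/s.
So y_c = (241.9²/32.2)^(1/3) = 12.2 ft.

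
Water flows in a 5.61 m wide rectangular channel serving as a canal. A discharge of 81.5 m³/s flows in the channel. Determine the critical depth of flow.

y_c = 2.78 m

For a rectangular channel, critical depth y_c = (q²/g)^(1/3) where q = Q/b = 81.5/5.61 = 14.53 m²/s.
So y_c = (14.53²/9.81)^(1/3) = 2.78 m.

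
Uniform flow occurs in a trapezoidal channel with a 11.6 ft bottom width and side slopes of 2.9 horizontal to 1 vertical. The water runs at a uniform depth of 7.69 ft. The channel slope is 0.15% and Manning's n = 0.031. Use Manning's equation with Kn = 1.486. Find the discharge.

Q = 1310 ft³/s

With bottom width b = 11.6 ft and side slope z = 2.9: A = (b + zy)y = (11.6 + 2.9×7.69)×7.69 = 260.7 ft²; P = b + 2y√(1+z²) = 11.6 + 2×7.69×3.068 = 58.78 ft.
Hydraulic radius R = A/P = 260.7/58.78 = 4.435 ft.
Manning's equation: Q = (1.486/n) A R^(2/3) S^(1/2) = (1.486/0.031) × 260.7 × 4.435^(2/3) × 0.0015^(1/2) = 1310 ft³/s.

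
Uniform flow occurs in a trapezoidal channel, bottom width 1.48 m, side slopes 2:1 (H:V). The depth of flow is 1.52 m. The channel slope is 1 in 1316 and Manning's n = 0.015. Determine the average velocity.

With bottom width b = 1.48 m and side slope z = 2: A = (b + zy)y = (1.48 + 2×1.52)×1.52 = 6.87 m²; P = b + 2y√(1+z²) = 1.48 + 2×1.52×2.236 = 8.278 m.
Hydraulic radius R = A/P = 6.87/8.278 = 0.83 m.
From Manning's equation, V = (1/n) R^(2/3) S^(1/2) = (1/0.015) × 0.83^(2/3) × 0.0007599^(1/2) = 1.62 m/s.

V = 1.62 m/s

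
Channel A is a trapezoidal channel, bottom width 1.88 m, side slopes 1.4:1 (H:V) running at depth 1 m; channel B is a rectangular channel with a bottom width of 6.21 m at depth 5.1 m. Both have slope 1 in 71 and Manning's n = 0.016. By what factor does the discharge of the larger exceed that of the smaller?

Channel A: With bottom width b = 1.88 m and side slope z = 1.4: A = (b + zy)y = (1.88 + 1.4×1)×1 = 3.28 m²; P = b + 2y√(1+z²) = 1.88 + 2×1×1.72 = 5.321 m. Hydraulic radius R = A/P = 3.28/5.321 = 0.6164 m. Q_A = (1/0.016)·3.28·0.6164^(2/3)·√0.01408 = 17.62 m³/s.
Channel B: Flow area A = b·y = 6.21 × 5.1 = 31.67 m². Wetted perimeter P = b + 2y = 6.21 + 2×5.1 = 16.41 m. Hydraulic radius R = A/P = 31.67/16.41 = 1.93 m. Q_B = (1/0.016)·31.67·1.93^(2/3)·√0.01408 = 364.2 m³/s.
The larger discharge is 364.2 m³/s and the smaller is 17.62 m³/s; the ratio is 20.7.

20.7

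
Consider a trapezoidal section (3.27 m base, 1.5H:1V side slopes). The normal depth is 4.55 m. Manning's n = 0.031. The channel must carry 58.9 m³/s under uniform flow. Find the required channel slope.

With bottom width b = 3.27 m and side slope z = 1.5: A = (b + zy)y = (3.27 + 1.5×4.55)×4.55 = 45.93 m²; P = b + 2y√(1+z²) = 3.27 + 2×4.55×1.803 = 19.68 m.
Hydraulic radius R = A/P = 45.93/19.68 = 2.335 m.
From Manning's equation, S = [nQ / (1 A R^(2/3))]² = [0.031 × 58.9 / (1 × 45.93 × 2.335^(2/3))]² = 0.00051.

S = 0.00051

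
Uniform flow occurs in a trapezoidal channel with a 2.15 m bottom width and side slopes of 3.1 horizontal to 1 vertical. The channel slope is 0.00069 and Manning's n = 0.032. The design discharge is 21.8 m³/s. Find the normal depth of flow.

y_n = 2.37 m

Manning's equation rearranged: A R^(2/3) = nQ / (1·√S) = 0.032 × 21.8 / (√0.00069) = 26.56.
At y = 2.65 m: A R^(2/3) = 34.62 — too large.
At y = 1.93 m: A R^(2/3) = 16.38 — too small.
At y = 2.37 m: A R^(2/3) = 26.53 — close enough.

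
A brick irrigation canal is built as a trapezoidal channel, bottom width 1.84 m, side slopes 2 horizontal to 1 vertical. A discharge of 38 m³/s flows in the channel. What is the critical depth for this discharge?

y_c = 1.96 m

At critical depth, Q² T / (g A³) = 1, i.e. A³/T = Q²/g = 38²/9.81 = 147.2.
Trying y = 2.49 m: A³/T = 415 — high.
Trying y = 1.57 m: A³/T = 58.86 — low.
Trying y = 1.96 m: A³/T = 148.6 — close enough.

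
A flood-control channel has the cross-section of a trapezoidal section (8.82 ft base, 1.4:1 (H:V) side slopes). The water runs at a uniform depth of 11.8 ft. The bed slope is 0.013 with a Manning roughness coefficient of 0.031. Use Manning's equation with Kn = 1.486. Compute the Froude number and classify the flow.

supercritical

With bottom width b = 8.82 ft and side slope z = 1.4: A = (b + zy)y = (8.82 + 1.4×11.8)×11.8 = 299 ft²; P = b + 2y√(1+z²) = 8.82 + 2×11.8×1.72 = 49.42 ft.
Hydraulic radius R = A/P = 299/49.42 = 6.05 ft.
V = (1.486/n) R^(2/3) √S = (1.486/0.031) × 6.05^(2/3) × √0.013 = 18.15 ft/s. Hydraulic depth D_h = A/T = 299/41.86 = 7.143 ft.
Froude number Fr = V/√(g·D_h) = 18.15/√(32.2×7.143) = 1.2, which is greater than 1, so the flow is supercritical.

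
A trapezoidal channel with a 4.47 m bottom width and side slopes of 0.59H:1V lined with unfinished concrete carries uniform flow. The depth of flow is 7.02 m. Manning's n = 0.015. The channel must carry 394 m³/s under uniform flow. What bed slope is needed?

S = 0.0023

With bottom width b = 4.47 m and side slope z = 0.59: A = (b + zy)y = (4.47 + 0.59×7.02)×7.02 = 60.45 m²; P = b + 2y√(1+z²) = 4.47 + 2×7.02×1.161 = 20.77 m.
Hydraulic radius R = A/P = 60.45/20.77 = 2.91 m.
From Manning's equation, S = [nQ / (1 A R^(2/3))]² = [0.015 × 394 / (1 × 60.45 × 2.91^(2/3))]² = 0.0023.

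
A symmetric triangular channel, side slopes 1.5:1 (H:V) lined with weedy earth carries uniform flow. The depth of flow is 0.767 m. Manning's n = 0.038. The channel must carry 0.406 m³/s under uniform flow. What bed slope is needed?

For a triangular section with side slope z = 1.5: A = zy² = 1.5×0.767² = 0.8824 m²; P = 2y√(1+z²) = 2×0.767×1.803 = 2.765 m.
Hydraulic radius R = A/P = 0.8824/2.765 = 0.3191 m.
From Manning's equation, S = [nQ / (1 A R^(2/3))]² = [0.038 × 0.406 / (1 × 0.8824 × 0.3191^(2/3))]² = 0.0014.

S = 0.0014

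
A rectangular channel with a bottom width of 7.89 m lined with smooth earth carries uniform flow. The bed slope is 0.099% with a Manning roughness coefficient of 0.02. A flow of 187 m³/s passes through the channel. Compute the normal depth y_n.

Manning's equation rearranged: A R^(2/3) = nQ / (1·√S) = 0.02 × 187 / (√0.00099) = 118.9.
Try y = 5.86 m: A R^(2/3) = 81.9 — too small.
Try y = 8.97 m: A R^(2/3) = 138.6 — too large.
Try y = 7.9 m: A R^(2/3) = 118.8 — matches.

y_n = 7.9 m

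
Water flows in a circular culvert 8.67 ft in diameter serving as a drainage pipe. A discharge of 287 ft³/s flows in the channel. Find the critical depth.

At critical depth, Q² T / (g A³) = 1, i.e. A³/T = Q²/g = 287²/32.2 = 2558.
Trying y = 4.81 ft: A³/T = 4413 — high.
Trying y = 3.7 ft: A³/T = 1619 — low.
Trying y = 4.17 ft: A³/T = 2558 — ≈ 2558.

y_c = 4.17 ft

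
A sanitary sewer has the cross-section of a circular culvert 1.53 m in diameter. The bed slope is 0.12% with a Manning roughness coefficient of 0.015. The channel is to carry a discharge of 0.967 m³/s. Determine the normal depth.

Manning's equation rearranged: A R^(2/3) = nQ / (1·√S) = 0.015 × 0.967 / (√0.0012) = 0.4187.
Try y = 0.501 m: A R^(2/3) = 0.2245 — low.
Try y = 0.815 m: A R^(2/3) = 0.5385 — high.
Try y = 0.703 m: A R^(2/3) = 0.4186 — ≈ 0.4187.

y_n = 0.703 m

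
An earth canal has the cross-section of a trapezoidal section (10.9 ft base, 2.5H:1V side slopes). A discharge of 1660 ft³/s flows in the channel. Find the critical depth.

y_c = 5.9 ft

At critical depth, Q² T / (g A³) = 1, i.e. A³/T = Q²/g = 1660²/32.2 = 85580.
Trying y = 7.16 ft: A³/T = 187800 — over.
Trying y = 5.9 ft: A³/T = 85790 — ≈ 85580.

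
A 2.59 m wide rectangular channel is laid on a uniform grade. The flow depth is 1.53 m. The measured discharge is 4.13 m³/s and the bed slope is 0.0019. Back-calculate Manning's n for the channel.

n = 0.033

Flow area A = b·y = 2.59 × 1.53 = 3.963 m². Wetted perimeter P = b + 2y = 2.59 + 2×1.53 = 5.65 m.
Hydraulic radius R = A/P = 3.963/5.65 = 0.7014 m.
Rearranging Manning's equation: n = (1/Q) A R^(2/3) S^(1/2) = (1/4.13) × 3.963 × 0.7014^(2/3) × √0.0019 = 0.033.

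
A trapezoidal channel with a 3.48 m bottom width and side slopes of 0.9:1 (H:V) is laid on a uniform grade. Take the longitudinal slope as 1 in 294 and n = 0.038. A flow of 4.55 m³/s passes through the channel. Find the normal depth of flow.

y_n = 0.91 m

Manning's equation rearranged: A R^(2/3) = nQ / (1·√S) = 0.038 × 4.55 / (√0.003401) = 2.965.
Trying y = 0.692 m: A R^(2/3) = 1.863 — short.
Trying y = 0.91 m: A R^(2/3) = 2.965 — ≈ 2.965.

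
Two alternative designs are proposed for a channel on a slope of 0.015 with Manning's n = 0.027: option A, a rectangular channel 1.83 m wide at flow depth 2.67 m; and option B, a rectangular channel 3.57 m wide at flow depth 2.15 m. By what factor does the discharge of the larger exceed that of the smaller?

Channel A: Flow area A = b·y = 1.83 × 2.67 = 4.886 m². Wetted perimeter P = b + 2y = 1.83 + 2×2.67 = 7.17 m. Hydraulic radius R = A/P = 4.886/7.17 = 0.6815 m. Q_A = (1/0.027)·4.886·0.6815^(2/3)·√0.015 = 17.16 m³/s.
Channel B: Flow area A = b·y = 3.57 × 2.15 = 7.675 m². Wetted perimeter P = b + 2y = 3.57 + 2×2.15 = 7.87 m. Hydraulic radius R = A/P = 7.675/7.87 = 0.9753 m. Q_B = (1/0.027)·7.675·0.9753^(2/3)·√0.015 = 34.24 m³/s.
The larger discharge is 34.24 m³/s and the smaller is 17.16 m³/s; the ratio is 1.99.

1.99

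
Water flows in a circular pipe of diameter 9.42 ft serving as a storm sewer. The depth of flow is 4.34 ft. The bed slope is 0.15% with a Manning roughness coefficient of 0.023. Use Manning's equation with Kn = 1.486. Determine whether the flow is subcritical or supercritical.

For a circular section of diameter D = 9.42 ft at depth y = 4.34 ft, the central angle is θ = 2 arccos(1 − 2y/D) = 2.984 rad. Then A = (D²/8)(θ − sin θ) = 31.36 ft² and P = Dθ/2 = 14.06 ft.
Hydraulic radius R = A/P = 31.36/14.06 = 2.231 ft.
V = (1.486/n) R^(2/3) √S = (1.486/0.023) × 2.231^(2/3) × √0.0015 = 4.273 ft/s. Hydraulic depth D_h = A/T = 31.36/9.391 = 3.34 ft.
Froude number Fr = V/√(g·D_h) = 4.273/√(32.2×3.34) = 0.412, which is less than 1, so the flow is subcritical.

subcritical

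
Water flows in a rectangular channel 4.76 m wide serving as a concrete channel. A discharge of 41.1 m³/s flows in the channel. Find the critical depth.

For a rectangular channel, critical depth y_c = (q²/g)^(1/3) where q = Q/b = 41.1/4.76 = 8.634 m²/s.
So y_c = (8.634²/9.81)^(1/3) = 1.97 m.

y_c = 1.97 m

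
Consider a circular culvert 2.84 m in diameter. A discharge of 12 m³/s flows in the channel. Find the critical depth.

At critical depth, Q² T / (g A³) = 1, i.e. A³/T = Q²/g = 12²/9.81 = 14.68.
At y = 1.72 m: A³/T = 23.28 — high.
At y = 1.52 m: A³/T = 14.51 — ≈ 14.68.

y_c = 1.52 m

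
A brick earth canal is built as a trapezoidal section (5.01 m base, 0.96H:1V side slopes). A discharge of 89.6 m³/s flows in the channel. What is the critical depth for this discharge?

y_c = 2.67 m

At critical depth, Q² T / (g A³) = 1, i.e. A³/T = Q²/g = 89.6²/9.81 = 818.4.
At y = 2.36 m: A³/T = 530.6 — short.
At y = 3.14 m: A³/T = 1449 — over.
At y = 2.67 m: A³/T = 815.6 — ≈ 818.4.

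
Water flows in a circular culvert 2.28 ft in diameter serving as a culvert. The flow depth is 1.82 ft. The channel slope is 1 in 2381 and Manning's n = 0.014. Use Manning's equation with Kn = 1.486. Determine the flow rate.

For a circular section of diameter D = 2.28 ft at depth y = 1.82 ft, the central angle is θ = 2 arccos(1 − 2y/D) = 4.42 rad. Then A = (D²/8)(θ − sin θ) = 3.494 ft² and P = Dθ/2 = 5.039 ft.
Hydraulic radius R = A/P = 3.494/5.039 = 0.6935 ft.
Manning's equation: Q = (1.486/n) A R^(2/3) S^(1/2) = (1.486/0.014) × 3.494 × 0.6935^(2/3) × 0.00042^(1/2) = 5.96 ft³/s.

Q = 5.96 ft³/s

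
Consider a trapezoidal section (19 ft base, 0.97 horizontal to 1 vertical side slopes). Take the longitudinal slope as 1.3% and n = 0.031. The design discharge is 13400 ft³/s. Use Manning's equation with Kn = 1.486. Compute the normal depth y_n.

Manning's equation rearranged: A R^(2/3) = nQ / (1.486·√S) = 0.031 × 13400 / (1.486 × √0.013) = 2452.
At y = 13.3 ft: A R^(2/3) = 1636 — low.
At y = 19.7 ft: A R^(2/3) = 3522 — high.
At y = 16.4 ft: A R^(2/3) = 2449 — matches.

y_n = 16.4 ft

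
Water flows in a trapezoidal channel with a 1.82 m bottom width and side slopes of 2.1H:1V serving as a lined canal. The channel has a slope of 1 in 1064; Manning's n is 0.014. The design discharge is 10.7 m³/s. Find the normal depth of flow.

Manning's equation rearranged: A R^(2/3) = nQ / (1·√S) = 0.014 × 10.7 / (√0.0009398) = 4.886.
Trying y = 1.54 m: A R^(2/3) = 7.073 — over.
Trying y = 0.917 m: A R^(2/3) = 2.346 — short.
Trying y = 1.3 m: A R^(2/3) = 4.891 — ≈ 4.886.

y_n = 1.3 m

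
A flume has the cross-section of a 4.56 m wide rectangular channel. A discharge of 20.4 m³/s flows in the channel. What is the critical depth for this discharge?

For a rectangular channel, critical depth y_c = (q²/g)^(1/3) where q = Q/b = 20.4/4.56 = 4.474 m²/s.
So y_c = (4.474²/9.81)^(1/3) = 1.27 m.

y_c = 1.27 m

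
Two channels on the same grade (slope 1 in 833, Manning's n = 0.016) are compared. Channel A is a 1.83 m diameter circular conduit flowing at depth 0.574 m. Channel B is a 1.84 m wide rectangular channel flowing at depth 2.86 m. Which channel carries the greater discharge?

channel B

Channel A: For a circular section of diameter D = 1.83 m at depth y = 0.574 m, the central angle is θ = 2 arccos(1 − 2y/D) = 2.378 rad. Then A = (D²/8)(θ − sin θ) = 0.7058 m² and P = Dθ/2 = 2.176 m. Hydraulic radius R = A/P = 0.7058/2.176 = 0.3244 m. Q_A = (1/0.016)·0.7058·0.3244^(2/3)·√0.0012 = 0.7217 m³/s.
Channel B: Flow area A = b·y = 1.84 × 2.86 = 5.262 m². Wetted perimeter P = b + 2y = 1.84 + 2×2.86 = 7.56 m. Hydraulic radius R = A/P = 5.262/7.56 = 0.6961 m. Q_B = (1/0.016)·5.262·0.6961^(2/3)·√0.0012 = 8.951 m³/s.
Q_A = 0.7217 m³/s vs Q_B = 8.951 m³/s, so channel B carries more.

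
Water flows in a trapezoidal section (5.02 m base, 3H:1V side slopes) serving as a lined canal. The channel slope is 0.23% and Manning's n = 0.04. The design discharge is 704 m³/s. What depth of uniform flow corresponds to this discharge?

y_n = 7.92 m

Manning's equation rearranged: A R^(2/3) = nQ / (1·√S) = 0.04 × 704 / (√0.0023) = 587.2.
Trying y = 5.88 m: A R^(2/3) = 286.7 — too small.
Trying y = 7.92 m: A R^(2/3) = 587.3 — close enough.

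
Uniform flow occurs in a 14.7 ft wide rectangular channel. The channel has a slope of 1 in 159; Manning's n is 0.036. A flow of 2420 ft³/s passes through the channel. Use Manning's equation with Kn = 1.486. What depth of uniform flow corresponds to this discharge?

Manning's equation rearranged: A R^(2/3) = nQ / (1.486·√S) = 0.036 × 2420 / (1.486 × √0.006289) = 739.3.
At y = 19.3 ft: A R^(2/3) = 864.9 — high.
At y = 13.2 ft: A R^(2/3) = 546.1 — low.
At y = 16.9 ft: A R^(2/3) = 738.2 — matches.

y_n = 16.9 ft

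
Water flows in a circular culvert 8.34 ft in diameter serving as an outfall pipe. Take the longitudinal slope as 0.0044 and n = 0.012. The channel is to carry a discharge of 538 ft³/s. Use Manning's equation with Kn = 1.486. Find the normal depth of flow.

y_n = 5.31 ft

Manning's equation rearranged: A R^(2/3) = nQ / (1.486·√S) = 0.012 × 538 / (1.486 × √0.0044) = 65.5.
Try y = 4.21 ft: A R^(2/3) = 45.31 — low.
Try y = 6.23 ft: A R^(2/3) = 80.92 — high.
Try y = 5.31 ft: A R^(2/3) = 65.46 — close enough.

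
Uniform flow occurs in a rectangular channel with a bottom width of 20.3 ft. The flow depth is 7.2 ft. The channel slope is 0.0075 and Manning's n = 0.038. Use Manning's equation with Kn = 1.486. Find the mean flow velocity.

Flow area A = b·y = 20.3 × 7.2 = 146.2 ft². Wetted perimeter P = b + 2y = 20.3 + 2×7.2 = 34.7 ft.
Hydraulic radius R = A/P = 146.2/34.7 = 4.212 ft.
From Manning's equation, V = (1.486/n) R^(2/3) S^(1/2) = (1.486/0.038) × 4.212^(2/3) × 0.0075^(1/2) = 8.83 ft/s.

V = 8.83 ft/s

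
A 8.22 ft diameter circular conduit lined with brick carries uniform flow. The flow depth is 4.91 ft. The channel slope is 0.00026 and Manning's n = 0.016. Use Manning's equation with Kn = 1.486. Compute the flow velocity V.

For a circular section of diameter D = 8.22 ft at depth y = 4.91 ft, the central angle is θ = 2 arccos(1 − 2y/D) = 3.533 rad. Then A = (D²/8)(θ − sin θ) = 33.07 ft² and P = Dθ/2 = 14.52 ft.
Hydraulic radius R = A/P = 33.07/14.52 = 2.277 ft.
From Manning's equation, V = (1.486/n) R^(2/3) S^(1/2) = (1.486/0.016) × 2.277^(2/3) × 0.00026^(1/2) = 2.59 ft/s.

V = 2.59 ft/s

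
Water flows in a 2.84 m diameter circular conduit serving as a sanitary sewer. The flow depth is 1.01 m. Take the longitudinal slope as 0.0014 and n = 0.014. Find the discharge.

Q = 3.65 m³/s

For a circular section of diameter D = 2.84 m at depth y = 1.01 m, the central angle is θ = 2 arccos(1 − 2y/D) = 2.556 rad. Then A = (D²/8)(θ − sin θ) = 2.019 m² and P = Dθ/2 = 3.629 m.
Hydraulic radius R = A/P = 2.019/3.629 = 0.5564 m.
Manning's equation: Q = (1/n) A R^(2/3) S^(1/2) = (1/0.014) × 2.019 × 0.5564^(2/3) × 0.0014^(1/2) = 3.65 m³/s.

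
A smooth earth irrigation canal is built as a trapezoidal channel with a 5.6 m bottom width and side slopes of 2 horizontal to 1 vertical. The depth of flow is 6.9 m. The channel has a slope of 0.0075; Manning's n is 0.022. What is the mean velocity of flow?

V = 9.37 m/s

With bottom width b = 5.6 m and side slope z = 2: A = (b + zy)y = (5.6 + 2×6.9)×6.9 = 133.9 m²; P = b + 2y√(1+z²) = 5.6 + 2×6.9×2.236 = 36.46 m.
Hydraulic radius R = A/P = 133.9/36.46 = 3.672 m.
From Manning's equation, V = (1/n) R^(2/3) S^(1/2) = (1/0.022) × 3.672^(2/3) × 0.0075^(1/2) = 9.37 m/s.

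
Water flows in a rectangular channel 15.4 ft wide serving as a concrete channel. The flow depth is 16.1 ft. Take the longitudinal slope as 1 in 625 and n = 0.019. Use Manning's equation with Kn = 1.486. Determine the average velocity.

Flow area A = b·y = 15.4 × 16.1 = 247.9 ft². Wetted perimeter P = b + 2y = 15.4 + 2×16.1 = 47.6 ft.
Hydraulic radius R = A/P = 247.9/47.6 = 5.209 ft.
From Manning's equation, V = (1.486/n) R^(2/3) S^(1/2) = (1.486/0.019) × 5.209^(2/3) × 0.0016^(1/2) = 9.4 ft/s.

V = 9.4 ft/s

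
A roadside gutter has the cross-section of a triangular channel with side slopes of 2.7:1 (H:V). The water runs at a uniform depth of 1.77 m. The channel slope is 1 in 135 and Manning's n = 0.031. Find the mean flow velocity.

For a triangular section with side slope z = 2.7: A = zy² = 2.7×1.77² = 8.459 m²; P = 2y√(1+z²) = 2×1.77×2.879 = 10.19 m.
Hydraulic radius R = A/P = 8.459/10.19 = 0.8299 m.
From Manning's equation, V = (1/n) R^(2/3) S^(1/2) = (1/0.031) × 0.8299^(2/3) × 0.007407^(1/2) = 2.45 m/s.

V = 2.45 m/s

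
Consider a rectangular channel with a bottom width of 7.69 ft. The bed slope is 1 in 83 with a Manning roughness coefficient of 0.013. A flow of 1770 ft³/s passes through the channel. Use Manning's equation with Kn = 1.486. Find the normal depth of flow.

y_n = 9.4 ft

Manning's equation rearranged: A R^(2/3) = nQ / (1.486·√S) = 0.013 × 1770 / (1.486 × √0.01205) = 141.1.
At y = 8.41 ft: A R^(2/3) = 123.5 — too small.
At y = 11.7 ft: A R^(2/3) = 182.7 — too large.
At y = 9.4 ft: A R^(2/3) = 141.2 — close enough.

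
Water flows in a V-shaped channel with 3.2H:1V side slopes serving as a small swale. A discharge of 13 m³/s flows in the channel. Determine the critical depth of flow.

y_c = 1.27 m

At critical depth, Q² T / (g A³) = 1, i.e. A³/T = Q²/g = 13²/9.81 = 17.23.
At y = 1.13 m: A³/T = 9.433 — too small.
At y = 1.42 m: A³/T = 29.56 — too large.
At y = 1.27 m: A³/T = 16.92 — ≈ 17.23.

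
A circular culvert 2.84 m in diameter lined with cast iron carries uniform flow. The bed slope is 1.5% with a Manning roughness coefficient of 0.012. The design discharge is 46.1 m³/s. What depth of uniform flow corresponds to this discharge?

Manning's equation rearranged: A R^(2/3) = nQ / (1·√S) = 0.012 × 46.1 / (√0.015) = 4.517.
Try y = 2.64 m: A R^(2/3) = 5.42 — too large.
Try y = 1.74 m: A R^(2/3) = 3.496 — too small.
Try y = 2.1 m: A R^(2/3) = 4.521 — matches.

y_n = 2.1 m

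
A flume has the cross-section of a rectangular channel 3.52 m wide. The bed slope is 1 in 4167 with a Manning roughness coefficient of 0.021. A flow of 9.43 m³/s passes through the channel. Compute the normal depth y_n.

Manning's equation rearranged: A R^(2/3) = nQ / (1·√S) = 0.021 × 9.43 / (√0.00024) = 12.78.
Trying y = 3.72 m: A R^(2/3) = 14.74 — over.
Trying y = 3.31 m: A R^(2/3) = 12.78 — matches.

y_n = 3.31 m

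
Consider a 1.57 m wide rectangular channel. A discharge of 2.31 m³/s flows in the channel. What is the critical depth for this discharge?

y_c = 0.604 m

For a rectangular channel, critical depth y_c = (q²/g)^(1/3) where q = Q/b = 2.31/1.57 = 1.471 m²/s.
So y_c = (1.471²/9.81)^(1/3) = 0.604 m.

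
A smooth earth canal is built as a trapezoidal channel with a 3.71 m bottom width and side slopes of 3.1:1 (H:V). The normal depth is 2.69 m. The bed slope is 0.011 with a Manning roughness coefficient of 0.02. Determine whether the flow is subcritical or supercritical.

With bottom width b = 3.71 m and side slope z = 3.1: A = (b + zy)y = (3.71 + 3.1×2.69)×2.69 = 32.41 m²; P = b + 2y√(1+z²) = 3.71 + 2×2.69×3.257 = 21.23 m.
Hydraulic radius R = A/P = 32.41/21.23 = 1.526 m.
V = (1/n) R^(2/3) √S = (1/0.02) × 1.526^(2/3) × √0.011 = 6.952 m/s. Hydraulic depth D_h = A/T = 32.41/20.39 = 1.59 m.
Froude number Fr = V/√(g·D_h) = 6.952/√(9.81×1.59) = 1.76, which is greater than 1, so the flow is supercritical.

supercritical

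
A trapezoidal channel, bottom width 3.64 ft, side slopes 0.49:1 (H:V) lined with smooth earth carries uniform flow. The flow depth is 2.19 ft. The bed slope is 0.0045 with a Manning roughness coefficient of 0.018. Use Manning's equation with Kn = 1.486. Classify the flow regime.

With bottom width b = 3.64 ft and side slope z = 0.49: A = (b + zy)y = (3.64 + 0.49×2.19)×2.19 = 10.32 ft²; P = b + 2y√(1+z²) = 3.64 + 2×2.19×1.114 = 8.518 ft.
Hydraulic radius R = A/P = 10.32/8.518 = 1.212 ft.
V = (1.486/n) R^(2/3) √S = (1.486/0.018) × 1.212^(2/3) × √0.0045 = 6.295 ft/s. Hydraulic depth D_h = A/T = 10.32/5.786 = 1.784 ft.
Froude number Fr = V/√(g·D_h) = 6.295/√(32.2×1.784) = 0.831, which is less than 1, so the flow is subcritical.

subcritical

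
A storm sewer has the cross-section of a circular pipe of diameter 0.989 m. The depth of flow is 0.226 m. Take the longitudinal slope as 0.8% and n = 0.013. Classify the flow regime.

supercritical

For a circular section of diameter D = 0.989 m at depth y = 0.226 m, the central angle is θ = 2 arccos(1 − 2y/D) = 1.994 rad. Then A = (D²/8)(θ − sin θ) = 0.1323 m² and P = Dθ/2 = 0.9859 m.
Hydraulic radius R = A/P = 0.1323/0.9859 = 0.1342 m.
V = (1/n) R^(2/3) √S = (1/0.013) × 0.1342^(2/3) × √0.008 = 1.803 m/s. Hydraulic depth D_h = A/T = 0.1323/0.8305 = 0.1592 m.
Froude number Fr = V/√(g·D_h) = 1.803/√(9.81×0.1592) = 1.44, which is greater than 1, so the flow is supercritical.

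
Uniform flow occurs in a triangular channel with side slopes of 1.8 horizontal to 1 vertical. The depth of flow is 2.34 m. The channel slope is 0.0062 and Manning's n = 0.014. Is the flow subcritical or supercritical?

supercritical

For a triangular section with side slope z = 1.8: A = zy² = 1.8×2.34² = 9.856 m²; P = 2y√(1+z²) = 2×2.34×2.059 = 9.637 m.
Hydraulic radius R = A/P = 9.856/9.637 = 1.023 m.
V = (1/n) R^(2/3) √S = (1/0.014) × 1.023^(2/3) × √0.0062 = 5.709 m/s. Hydraulic depth D_h = A/T = 9.856/8.424 = 1.17 m.
Froude number Fr = V/√(g·D_h) = 5.709/√(9.81×1.17) = 1.69, which is greater than 1, so the flow is supercritical.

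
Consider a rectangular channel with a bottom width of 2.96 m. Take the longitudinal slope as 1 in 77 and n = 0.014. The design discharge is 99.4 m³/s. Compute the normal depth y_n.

Manning's equation rearranged: A R^(2/3) = nQ / (1·√S) = 0.014 × 99.4 / (√0.01299) = 12.21.
Trying y = 4.34 m: A R^(2/3) = 13.72 — high.
Trying y = 3.14 m: A R^(2/3) = 9.331 — low.
Trying y = 3.93 m: A R^(2/3) = 12.21 — ≈ 12.21.

y_n = 3.93 m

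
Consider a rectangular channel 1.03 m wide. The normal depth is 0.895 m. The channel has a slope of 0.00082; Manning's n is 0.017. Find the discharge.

Flow area A = b·y = 1.03 × 0.895 = 0.9219 m². Wetted perimeter P = b + 2y = 1.03 + 2×0.895 = 2.82 m.
Hydraulic radius R = A/P = 0.9219/2.82 = 0.3269 m.
Manning's equation: Q = (1/n) A R^(2/3) S^(1/2) = (1/0.017) × 0.9219 × 0.3269^(2/3) × 0.00082^(1/2) = 0.737 m³/s.

Q = 0.737 m³/s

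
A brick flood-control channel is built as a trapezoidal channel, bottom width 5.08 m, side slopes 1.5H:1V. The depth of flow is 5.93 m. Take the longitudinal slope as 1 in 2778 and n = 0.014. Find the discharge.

Q = 240 m³/s

With bottom width b = 5.08 m and side slope z = 1.5: A = (b + zy)y = (5.08 + 1.5×5.93)×5.93 = 82.87 m²; P = b + 2y√(1+z²) = 5.08 + 2×5.93×1.803 = 26.46 m.
Hydraulic radius R = A/P = 82.87/26.46 = 3.132 m.
Manning's equation: Q = (1/n) A R^(2/3) S^(1/2) = (1/0.014) × 82.87 × 3.132^(2/3) × 0.00036^(1/2) = 240 m³/s.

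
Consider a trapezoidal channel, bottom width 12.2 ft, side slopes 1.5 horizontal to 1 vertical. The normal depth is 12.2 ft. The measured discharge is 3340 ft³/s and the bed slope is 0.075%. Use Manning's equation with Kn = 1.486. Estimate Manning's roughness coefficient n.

n = 0.016

With bottom width b = 12.2 ft and side slope z = 1.5: A = (b + zy)y = (12.2 + 1.5×12.2)×12.2 = 372.1 ft²; P = b + 2y√(1+z²) = 12.2 + 2×12.2×1.803 = 56.19 ft.
Hydraulic radius R = A/P = 372.1/56.19 = 6.622 ft.
Rearranging Manning's equation: n = (1.486/Q) A R^(2/3) S^(1/2) = (1.486/3340) × 372.1 × 6.622^(2/3) × √0.00075 = 0.016.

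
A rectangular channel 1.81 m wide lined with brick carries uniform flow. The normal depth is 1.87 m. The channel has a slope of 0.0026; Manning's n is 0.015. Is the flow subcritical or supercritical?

subcritical

Flow area A = b·y = 1.81 × 1.87 = 3.385 m². Wetted perimeter P = b + 2y = 1.81 + 2×1.87 = 5.55 m.
Hydraulic radius R = A/P = 3.385/5.55 = 0.6099 m.
V = (1/n) R^(2/3) √S = (1/0.015) × 0.6099^(2/3) × √0.0026 = 2.445 m/s. Hydraulic depth D_h = A/T = 3.385/1.81 = 1.87 m.
Froude number Fr = V/√(g·D_h) = 2.445/√(9.81×1.87) = 0.571, which is less than 1, so the flow is subcritical.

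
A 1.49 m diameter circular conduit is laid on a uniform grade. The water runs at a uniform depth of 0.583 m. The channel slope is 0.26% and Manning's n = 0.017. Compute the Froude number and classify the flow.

subcritical

For a circular section of diameter D = 1.49 m at depth y = 0.583 m, the central angle is θ = 2 arccos(1 − 2y/D) = 2.703 rad. Then A = (D²/8)(θ − sin θ) = 0.6324 m² and P = Dθ/2 = 2.014 m.
Hydraulic radius R = A/P = 0.6324/2.014 = 0.314 m.
V = (1/n) R^(2/3) √S = (1/0.017) × 0.314^(2/3) × √0.0026 = 1.386 m/s. Hydraulic depth D_h = A/T = 0.6324/1.454 = 0.4348 m.
Froude number Fr = V/√(g·D_h) = 1.386/√(9.81×0.4348) = 0.671, which is less than 1, so the flow is subcritical.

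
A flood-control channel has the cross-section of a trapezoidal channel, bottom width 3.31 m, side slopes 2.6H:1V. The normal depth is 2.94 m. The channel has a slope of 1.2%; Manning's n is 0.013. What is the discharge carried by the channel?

Q = 377 m³/s

With bottom width b = 3.31 m and side slope z = 2.6: A = (b + zy)y = (3.31 + 2.6×2.94)×2.94 = 32.2 m²; P = b + 2y√(1+z²) = 3.31 + 2×2.94×2.786 = 19.69 m.
Hydraulic radius R = A/P = 32.2/19.69 = 1.636 m.
Manning's equation: Q = (1/n) A R^(2/3) S^(1/2) = (1/0.013) × 32.2 × 1.636^(2/3) × 0.012^(1/2) = 377 m³/s.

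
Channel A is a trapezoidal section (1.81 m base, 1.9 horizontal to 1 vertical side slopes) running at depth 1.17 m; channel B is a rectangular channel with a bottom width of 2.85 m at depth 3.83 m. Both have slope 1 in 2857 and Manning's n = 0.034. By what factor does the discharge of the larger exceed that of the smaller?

Channel A: With bottom width b = 1.81 m and side slope z = 1.9: A = (b + zy)y = (1.81 + 1.9×1.17)×1.17 = 4.719 m²; P = b + 2y√(1+z²) = 1.81 + 2×1.17×2.147 = 6.834 m. Hydraulic radius R = A/P = 4.719/6.834 = 0.6904 m. Q_A = (1/0.034)·4.719·0.6904^(2/3)·√0.00035 = 2.028 m³/s.
Channel B: Flow area A = b·y = 2.85 × 3.83 = 10.92 m². Wetted perimeter P = b + 2y = 2.85 + 2×3.83 = 10.51 m. Hydraulic radius R = A/P = 10.92/10.51 = 1.039 m. Q_B = (1/0.034)·10.92·1.039^(2/3)·√0.00035 = 6.16 m³/s.
The larger discharge is 6.16 m³/s and the smaller is 2.028 m³/s; the ratio is 3.04.

3.04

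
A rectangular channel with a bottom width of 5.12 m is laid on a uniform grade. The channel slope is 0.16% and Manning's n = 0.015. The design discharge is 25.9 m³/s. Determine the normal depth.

Manning's equation rearranged: A R^(2/3) = nQ / (1·√S) = 0.015 × 25.9 / (√0.0016) = 9.712.
Try y = 2.07 m: A R^(2/3) = 11.6 — too large.
Try y = 1.82 m: A R^(2/3) = 9.71 — matches.

y_n = 1.82 m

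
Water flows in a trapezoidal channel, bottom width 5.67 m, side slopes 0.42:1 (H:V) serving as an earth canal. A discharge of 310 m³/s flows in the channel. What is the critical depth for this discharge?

At critical depth, Q² T / (g A³) = 1, i.e. A³/T = Q²/g = 310²/9.81 = 9796.
Try y = 6.33 m: A³/T = 13340 — over.
Try y = 4.12 m: A³/T = 3104 — short.
Try y = 5.79 m: A³/T = 9799 — ≈ 9796.

y_c = 5.79 m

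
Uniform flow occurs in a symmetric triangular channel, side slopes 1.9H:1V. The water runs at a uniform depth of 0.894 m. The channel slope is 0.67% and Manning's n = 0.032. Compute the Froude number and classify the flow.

For a triangular section with side slope z = 1.9: A = zy² = 1.9×0.894² = 1.519 m²; P = 2y√(1+z²) = 2×0.894×2.147 = 3.839 m.
Hydraulic radius R = A/P = 1.519/3.839 = 0.3956 m.
V = (1/n) R^(2/3) √S = (1/0.032) × 0.3956^(2/3) × √0.0067 = 1.378 m/s. Hydraulic depth D_h = A/T = 1.519/3.397 = 0.447 m.
Froude number Fr = V/√(g·D_h) = 1.378/√(9.81×0.447) = 0.658, which is less than 1, so the flow is subcritical.

subcritical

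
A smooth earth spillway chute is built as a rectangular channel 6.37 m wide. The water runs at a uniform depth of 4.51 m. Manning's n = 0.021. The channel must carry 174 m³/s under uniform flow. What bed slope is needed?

S = 0.00704

Flow area A = b·y = 6.37 × 4.51 = 28.73 m². Wetted perimeter P = b + 2y = 6.37 + 2×4.51 = 15.39 m.
Hydraulic radius R = A/P = 28.73/15.39 = 1.867 m.
From Manning's equation, S = [nQ / (1 A R^(2/3))]² = [0.021 × 174 / (1 × 28.73 × 1.867^(2/3))]² = 0.00704.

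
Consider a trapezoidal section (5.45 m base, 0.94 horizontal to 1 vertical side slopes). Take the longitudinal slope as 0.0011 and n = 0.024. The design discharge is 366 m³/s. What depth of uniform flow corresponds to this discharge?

y_n = 8.19 m

Manning's equation rearranged: A R^(2/3) = nQ / (1·√S) = 0.024 × 366 / (√0.0011) = 264.8.
Trying y = 5.63 m: A R^(2/3) = 122.8 — short.
Trying y = 8.19 m: A R^(2/3) = 264.8 — ≈ 264.8.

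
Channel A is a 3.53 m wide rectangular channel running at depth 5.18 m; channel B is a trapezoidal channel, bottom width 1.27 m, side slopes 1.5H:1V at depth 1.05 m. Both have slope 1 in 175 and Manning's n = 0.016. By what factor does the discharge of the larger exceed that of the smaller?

10.4

Channel A: Flow area A = b·y = 3.53 × 5.18 = 18.29 m². Wetted perimeter P = b + 2y = 3.53 + 2×5.18 = 13.89 m. Hydraulic radius R = A/P = 18.29/13.89 = 1.316 m. Q_A = (1/0.016)·18.29·1.316^(2/3)·√0.005714 = 103.8 m³/s.
Channel B: With bottom width b = 1.27 m and side slope z = 1.5: A = (b + zy)y = (1.27 + 1.5×1.05)×1.05 = 2.987 m²; P = b + 2y√(1+z²) = 1.27 + 2×1.05×1.803 = 5.056 m. Hydraulic radius R = A/P = 2.987/5.056 = 0.5909 m. Q_B = (1/0.016)·2.987·0.5909^(2/3)·√0.005714 = 9.938 m³/s.
The larger discharge is 103.8 m³/s and the smaller is 9.938 m³/s; the ratio is 10.4.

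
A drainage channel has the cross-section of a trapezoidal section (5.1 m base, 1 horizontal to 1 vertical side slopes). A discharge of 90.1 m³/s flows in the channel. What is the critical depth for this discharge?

At critical depth, Q² T / (g A³) = 1, i.e. A³/T = Q²/g = 90.1²/9.81 = 827.5.
At y = 3.27 m: A³/T = 1761 — high.
At y = 2.14 m: A³/T = 396.5 — low.
At y = 2.65 m: A³/T = 832.9 — close enough.

y_c = 2.65 m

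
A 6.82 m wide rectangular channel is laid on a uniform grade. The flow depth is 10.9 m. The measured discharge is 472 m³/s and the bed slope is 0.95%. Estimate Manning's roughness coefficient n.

Flow area A = b·y = 6.82 × 10.9 = 74.34 m². Wetted perimeter P = b + 2y = 6.82 + 2×10.9 = 28.62 m.
Hydraulic radius R = A/P = 74.34/28.62 = 2.597 m.
Rearranging Manning's equation: n = (1/Q) A R^(2/3) S^(1/2) = (1/472) × 74.34 × 2.597^(2/3) × √0.0095 = 0.029.

n = 0.029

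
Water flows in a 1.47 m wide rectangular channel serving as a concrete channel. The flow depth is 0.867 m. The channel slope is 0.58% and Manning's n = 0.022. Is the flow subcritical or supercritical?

subcritical

Flow area A = b·y = 1.47 × 0.867 = 1.274 m². Wetted perimeter P = b + 2y = 1.47 + 2×0.867 = 3.204 m.
Hydraulic radius R = A/P = 1.274/3.204 = 0.3978 m.
V = (1/n) R^(2/3) √S = (1/0.022) × 0.3978^(2/3) × √0.0058 = 1.872 m/s. Hydraulic depth D_h = A/T = 1.274/1.47 = 0.867 m.
Froude number Fr = V/√(g·D_h) = 1.872/√(9.81×0.867) = 0.642, which is less than 1, so the flow is subcritical.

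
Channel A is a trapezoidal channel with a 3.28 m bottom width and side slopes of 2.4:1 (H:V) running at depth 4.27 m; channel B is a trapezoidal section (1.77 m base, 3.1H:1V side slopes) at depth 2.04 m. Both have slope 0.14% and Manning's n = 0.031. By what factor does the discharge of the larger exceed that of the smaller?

5.68

Channel A: With bottom width b = 3.28 m and side slope z = 2.4: A = (b + zy)y = (3.28 + 2.4×4.27)×4.27 = 57.76 m²; P = b + 2y√(1+z²) = 3.28 + 2×4.27×2.6 = 25.48 m. Hydraulic radius R = A/P = 57.76/25.48 = 2.267 m. Q_A = (1/0.031)·57.76·2.267^(2/3)·√0.0014 = 120.3 m³/s.
Channel B: With bottom width b = 1.77 m and side slope z = 3.1: A = (b + zy)y = (1.77 + 3.1×2.04)×2.04 = 16.51 m²; P = b + 2y√(1+z²) = 1.77 + 2×2.04×3.257 = 15.06 m. Hydraulic radius R = A/P = 16.51/15.06 = 1.096 m. Q_B = (1/0.031)·16.51·1.096^(2/3)·√0.0014 = 21.19 m³/s.
The larger discharge is 120.3 m³/s and the smaller is 21.19 m³/s; the ratio is 5.68.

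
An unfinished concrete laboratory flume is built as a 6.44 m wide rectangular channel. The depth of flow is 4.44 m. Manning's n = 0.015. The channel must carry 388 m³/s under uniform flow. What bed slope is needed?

S = 0.018

Flow area A = b·y = 6.44 × 4.44 = 28.59 m². Wetted perimeter P = b + 2y = 6.44 + 2×4.44 = 15.32 m.
Hydraulic radius R = A/P = 28.59/15.32 = 1.866 m.
From Manning's equation, S = [nQ / (1 A R^(2/3))]² = [0.015 × 388 / (1 × 28.59 × 1.866^(2/3))]² = 0.018.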